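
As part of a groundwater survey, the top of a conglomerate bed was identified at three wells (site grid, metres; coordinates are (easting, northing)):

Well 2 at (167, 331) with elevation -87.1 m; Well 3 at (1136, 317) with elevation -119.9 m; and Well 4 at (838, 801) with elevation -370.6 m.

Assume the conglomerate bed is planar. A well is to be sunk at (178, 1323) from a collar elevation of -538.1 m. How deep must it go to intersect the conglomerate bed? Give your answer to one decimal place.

Let the plane be z = a·E + b·N + c.
Well 3−Well 2: 969a − 14b = −32.8;  Well 4−Well 2: 671a + 470b = −283.5.
Solving gives a = −0.041704, b = −0.543652.
Then c = -87.1 − a·167 − b·331 = 99.81.
At (178, 1323): z_contact = −7.42 − 719.25 + 99.81 = -626.86 m.
Depth below ground = -538.1 − (-626.86) = 88.8 m.

88.8 m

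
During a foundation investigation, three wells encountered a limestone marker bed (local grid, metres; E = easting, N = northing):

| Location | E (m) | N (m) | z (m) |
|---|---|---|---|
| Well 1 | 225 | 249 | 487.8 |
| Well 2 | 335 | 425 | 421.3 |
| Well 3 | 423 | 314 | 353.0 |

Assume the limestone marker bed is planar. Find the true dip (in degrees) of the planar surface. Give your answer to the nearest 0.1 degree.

Let the plane be z = a·E + b·N + c.
Well 2−Well 1: 110a + 176b = −66.5;  Well 3−Well 1: 198a + 65b = −134.8.
Solving gives a = −0.70049, b = 0.05997.
Gradient magnitude |∇z| = √(a² + b²) = √(0.49069 + 0.00360) = 0.70306.
True dip = arctan(0.70306) = 35.1°, dipping toward E (azimuth ≈ 095°).

35.1°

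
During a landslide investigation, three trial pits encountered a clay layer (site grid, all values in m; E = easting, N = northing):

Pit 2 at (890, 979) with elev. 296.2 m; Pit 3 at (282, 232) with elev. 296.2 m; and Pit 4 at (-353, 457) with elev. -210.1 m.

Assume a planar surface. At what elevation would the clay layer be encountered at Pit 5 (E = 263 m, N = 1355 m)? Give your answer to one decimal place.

Two edge vectors: Pit 2→Pit 3 = (-608, -747, 0), Pit 2→Pit 4 = (-1243, -522, -506.3).
Normal n = (Pit 2→Pit 3) × (Pit 2→Pit 4) = (378206.1, -307830.4, -611145).
So ∂z/∂E = −n_x/n_z = 0.618848 and ∂z/∂N = −n_y/n_z = −0.503695.
Intercept c from Pit 2: 296.2 − 550.78 + 493.12 = 238.54.
At (263, 1355): z = 162.8 − 682.5 + 238.54 = -281.2 m.

-281.2 m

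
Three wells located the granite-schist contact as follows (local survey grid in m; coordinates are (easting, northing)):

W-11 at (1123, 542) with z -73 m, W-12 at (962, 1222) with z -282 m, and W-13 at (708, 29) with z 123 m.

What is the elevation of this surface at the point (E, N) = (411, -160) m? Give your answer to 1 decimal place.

Let the plane be z = a·E + b·N + c.
W-12−W-11: −161a + 680b = −209;  W-13−W-11: −415a − 513b = 196.
Solving gives a = −0.071446, b = −0.324269.
Then c = -73 − a·1123 − b·542 = 182.99.
At (411, -160): z = −29.4 + 51.9 + 182.99 = 205.5 m.

205.5 m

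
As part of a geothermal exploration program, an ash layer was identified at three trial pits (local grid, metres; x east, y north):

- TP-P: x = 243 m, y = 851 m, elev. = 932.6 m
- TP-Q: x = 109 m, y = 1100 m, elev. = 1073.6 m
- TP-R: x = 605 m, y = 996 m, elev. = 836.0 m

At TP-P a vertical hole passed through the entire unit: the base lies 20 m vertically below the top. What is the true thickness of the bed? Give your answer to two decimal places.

Two edge vectors: TP-P→TP-Q = (-134, 249, 141), TP-P→TP-R = (362, 145, -96.6).
Normal n = (TP-P→TP-Q) × (TP-P→TP-R) = (-44498.4, 38097.6, -109568).
So ∂z/∂x = −n_x/n_z = −0.40613 and ∂z/∂y = −n_y/n_z = 0.34771.
|∇z| = √(a²+b²) = 0.53464, so dip δ = arctan(0.53464) = 28.13°.
True thickness = vertical thickness × cos δ = 20 × cos 28.13° = 17.64 m.

17.64 m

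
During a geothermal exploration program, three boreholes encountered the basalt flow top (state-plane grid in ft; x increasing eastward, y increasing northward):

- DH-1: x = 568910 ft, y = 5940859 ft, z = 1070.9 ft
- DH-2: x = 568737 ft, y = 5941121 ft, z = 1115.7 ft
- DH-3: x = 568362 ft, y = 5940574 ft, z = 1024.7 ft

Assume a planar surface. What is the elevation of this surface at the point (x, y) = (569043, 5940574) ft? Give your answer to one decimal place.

Let the plane be z = a·x + b·y + c.
DH-2−DH-1: −173a + 262b = 44.8;  DH-3−DH-1: −548a − 285b = −46.2.
Solving gives a = −0.003440463, b = 0.168720610.
Then c = 1070.9 − a·568910 − b·5940859 = −999317.14.
At (569043, 5940574): z = −1957.8 + 1002297.3 − 999317.14 = 1022.4 ft.

1022.4 ft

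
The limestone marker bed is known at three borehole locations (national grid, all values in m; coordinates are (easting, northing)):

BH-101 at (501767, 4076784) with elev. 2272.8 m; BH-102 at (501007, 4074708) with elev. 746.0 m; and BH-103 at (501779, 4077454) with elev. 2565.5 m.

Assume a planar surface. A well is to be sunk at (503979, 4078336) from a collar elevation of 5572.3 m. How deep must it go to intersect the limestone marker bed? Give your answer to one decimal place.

748.4 m

Let the plane be z = a·E + b·N + c.
BH-102−BH-101: −760a − 2076b = −1526.8;  BH-103−BH-101: 12a + 670b = 292.7.
Solving gives a = 0.857569876, b = 0.421506211.
Then c = 2272.8 − a·501767 − b·4076784 = −2146417.24.
At (503979, 4078336): z_contact = 432197.21 + 1719043.96 − 2146417.24 = 4823.92 m.
Depth below ground = 5572.3 − 4823.92 = 748.4 m.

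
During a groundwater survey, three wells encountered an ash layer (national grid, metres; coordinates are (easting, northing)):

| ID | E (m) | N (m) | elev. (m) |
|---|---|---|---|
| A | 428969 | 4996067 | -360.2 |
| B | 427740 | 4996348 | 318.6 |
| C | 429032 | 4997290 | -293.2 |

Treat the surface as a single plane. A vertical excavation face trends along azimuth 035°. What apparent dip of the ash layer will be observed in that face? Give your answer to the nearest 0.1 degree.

Let the plane be z = a·E + b·N + c.
B−A: −1229a + 281b = 678.8;  C−A: 63a + 1223b = 67.
Solving gives a = −0.53351, b = 0.08227.
Unit vector along 035° is (sin 35°, cos 35°) = (0.5736, 0.8192).
Slope in that direction = a·(0.5736) + b·(0.8192) = −0.23862.
Apparent dip = arctan|0.23862| = 13.4° (true dip is 28.4°, so apparent ≤ true as expected).

13.4°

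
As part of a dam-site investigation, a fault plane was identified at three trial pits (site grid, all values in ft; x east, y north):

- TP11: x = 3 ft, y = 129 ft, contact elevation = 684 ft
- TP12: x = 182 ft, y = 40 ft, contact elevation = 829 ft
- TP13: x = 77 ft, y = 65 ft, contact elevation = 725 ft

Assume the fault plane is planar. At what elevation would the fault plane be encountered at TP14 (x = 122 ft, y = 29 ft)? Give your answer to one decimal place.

752.0 ft

Let the plane be z = a·x + b·y + c.
TP12−TP11: 179a − 89b = 145;  TP13−TP11: 74a − 64b = 41.
Solving gives a = 1.15626, b = 0.69630.
Then c = 684 − a·3 − b·129 = 590.71.
At (122, 29): z = 141.1 + 20.2 + 590.71 = 752.0 ft.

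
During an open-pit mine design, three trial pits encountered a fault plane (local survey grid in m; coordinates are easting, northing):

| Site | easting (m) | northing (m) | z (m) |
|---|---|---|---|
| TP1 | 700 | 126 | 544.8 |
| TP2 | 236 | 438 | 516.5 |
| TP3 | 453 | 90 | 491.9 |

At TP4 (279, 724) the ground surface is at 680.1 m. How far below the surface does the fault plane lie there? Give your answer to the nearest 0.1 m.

102.0 m

Let the plane be z = a·easting + b·northing + c.
TP2−TP1: −464a + 312b = −28.3;  TP3−TP1: −247a − 36b = −52.9.
Solving gives a = 0.18688, b = 0.18722.
Then c = 544.8 − a·700 − b·126 = 390.39.
At (279, 724): z_contact = 52.14 + 135.55 + 390.39 = 578.08 m.
Depth below ground = 680.1 − 578.08 = 102.0 m.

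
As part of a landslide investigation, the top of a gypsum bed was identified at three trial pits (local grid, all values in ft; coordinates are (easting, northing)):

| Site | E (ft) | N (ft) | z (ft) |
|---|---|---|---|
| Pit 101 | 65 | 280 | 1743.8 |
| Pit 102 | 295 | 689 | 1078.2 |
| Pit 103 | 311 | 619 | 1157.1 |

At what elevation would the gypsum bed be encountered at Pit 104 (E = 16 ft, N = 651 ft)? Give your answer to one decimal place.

1303.0 ft

Let the plane be z = a·E + b·N + c.
Pit 102−Pit 101: 230a + 409b = −665.6;  Pit 103−Pit 101: 246a + 339b = −586.7.
Solving gives a = −0.63248, b = −1.27171.
Then c = 1743.8 − a·65 − b·280 = 2140.99.
At (16, 651): z = −10.1 − 827.9 + 2140.99 = 1303.0 ft.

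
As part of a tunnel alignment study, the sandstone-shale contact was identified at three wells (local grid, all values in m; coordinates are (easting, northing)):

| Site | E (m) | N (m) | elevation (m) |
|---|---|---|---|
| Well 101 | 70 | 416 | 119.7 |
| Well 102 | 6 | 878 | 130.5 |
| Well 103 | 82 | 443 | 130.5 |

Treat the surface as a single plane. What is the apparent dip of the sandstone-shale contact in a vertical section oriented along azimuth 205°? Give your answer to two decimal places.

20.57°

Two edge vectors: Well 101→Well 102 = (-64, 462, 10.8), Well 101→Well 103 = (12, 27, 10.8).
Normal n = (Well 101→Well 102) × (Well 101→Well 103) = (4698, 820.8, -7272).
So ∂z/∂E = −n_x/n_z = 0.64604 and ∂z/∂N = −n_y/n_z = 0.11287.
Unit vector along 205° is (sin 205°, cos 205°) = (-0.4226, -0.9063).
Slope in that direction = a·(-0.4226) + b·(-0.9063) = −0.37532.
Apparent dip = arctan|0.37532| = 20.57° (true dip is 33.3°, so apparent ≤ true as expected).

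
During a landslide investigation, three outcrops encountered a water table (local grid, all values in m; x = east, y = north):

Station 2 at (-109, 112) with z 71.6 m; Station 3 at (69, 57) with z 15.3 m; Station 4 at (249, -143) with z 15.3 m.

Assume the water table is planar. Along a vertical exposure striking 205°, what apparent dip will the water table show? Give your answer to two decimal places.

Two edge vectors: Station 2→Station 3 = (178, -55, -56.3), Station 2→Station 4 = (358, -255, -56.3).
Normal n = (Station 2→Station 3) × (Station 2→Station 4) = (-11260, -10134, -25700).
So ∂z/∂x = −n_x/n_z = −0.43813 and ∂z/∂y = −n_y/n_z = −0.39432.
Unit vector along 205° is (sin 205°, cos 205°) = (-0.4226, -0.9063).
Slope in that direction = a·(-0.4226) + b·(-0.9063) = 0.54254.
Apparent dip = arctan|0.54254| = 28.48° (true dip is 30.5°, so apparent ≤ true as expected).

28.48°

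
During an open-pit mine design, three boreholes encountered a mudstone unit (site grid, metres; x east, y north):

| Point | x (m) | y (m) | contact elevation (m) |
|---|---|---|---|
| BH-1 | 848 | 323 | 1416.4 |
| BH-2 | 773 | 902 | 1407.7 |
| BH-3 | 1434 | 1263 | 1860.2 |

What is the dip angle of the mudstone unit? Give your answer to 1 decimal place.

33.1°

Two edge vectors: BH-1→BH-2 = (-75, 579, -8.7), BH-1→BH-3 = (586, 940, 443.8).
Normal n = (BH-1→BH-2) × (BH-1→BH-3) = (265138.2, 28186.8, -409794).
So ∂z/∂x = −n_x/n_z = 0.64700 and ∂z/∂y = −n_y/n_z = 0.06878.
Gradient magnitude |∇z| = √(a² + b²) = √(0.41861 + 0.00473) = 0.65065.
True dip = arctan(0.65065) = 33.1°, dipping toward W (azimuth ≈ 264°).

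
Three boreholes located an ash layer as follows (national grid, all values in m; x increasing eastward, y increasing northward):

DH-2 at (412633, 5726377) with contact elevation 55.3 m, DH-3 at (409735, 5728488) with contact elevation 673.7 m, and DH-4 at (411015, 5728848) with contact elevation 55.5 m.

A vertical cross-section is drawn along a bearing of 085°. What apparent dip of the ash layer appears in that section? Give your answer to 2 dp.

Let the plane be z = a·x + b·y + c.
DH-3−DH-2: −2898a + 2111b = 618.4;  DH-4−DH-2: −1618a + 2471b = 0.2.
Solving gives a = −0.40788, b = −0.26699.
Unit vector along 085° is (sin 85°, cos 85°) = (0.9962, 0.0872).
Slope in that direction = a·(0.9962) + b·(0.0872) = −0.42959.
Apparent dip = arctan|0.42959| = 23.25° (true dip is 26.0°, so apparent ≤ true as expected).

23.25°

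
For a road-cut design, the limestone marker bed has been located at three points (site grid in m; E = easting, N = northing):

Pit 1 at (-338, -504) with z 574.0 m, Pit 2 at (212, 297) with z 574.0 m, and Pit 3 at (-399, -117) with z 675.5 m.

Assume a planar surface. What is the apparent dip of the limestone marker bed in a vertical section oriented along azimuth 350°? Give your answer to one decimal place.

14.8°

Let the plane be z = a·E + b·N + c.
Pit 2−Pit 1: 550a + 801b = 0;  Pit 3−Pit 1: −61a + 387b = 101.5.
Solving gives a = −0.31065, b = 0.21331.
Unit vector along 350° is (sin 350°, cos 350°) = (-0.1736, 0.9848).
Slope in that direction = a·(-0.1736) + b·(0.9848) = 0.26401.
Apparent dip = arctan|0.26401| = 14.8° (true dip is 20.6°, so apparent ≤ true as expected).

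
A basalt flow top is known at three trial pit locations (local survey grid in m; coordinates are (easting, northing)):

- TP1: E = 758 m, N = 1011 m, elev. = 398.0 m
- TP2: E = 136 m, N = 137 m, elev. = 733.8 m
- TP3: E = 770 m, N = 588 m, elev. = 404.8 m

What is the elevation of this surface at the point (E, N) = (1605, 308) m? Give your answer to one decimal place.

Two edge vectors: TP1→TP2 = (-622, -874, 335.8), TP1→TP3 = (12, -423, 6.8).
Normal n = (TP1→TP2) × (TP1→TP3) = (136100.2, 8259.2, 273594).
So ∂z/∂E = −n_x/n_z = −0.497453 and ∂z/∂N = −n_y/n_z = −0.030188.
Intercept c from TP1: 398 + 377.07 + 30.52 = 805.59.
At (1605, 308): z = −798.4 − 9.3 + 805.59 = -2.1 m.

-2.1 m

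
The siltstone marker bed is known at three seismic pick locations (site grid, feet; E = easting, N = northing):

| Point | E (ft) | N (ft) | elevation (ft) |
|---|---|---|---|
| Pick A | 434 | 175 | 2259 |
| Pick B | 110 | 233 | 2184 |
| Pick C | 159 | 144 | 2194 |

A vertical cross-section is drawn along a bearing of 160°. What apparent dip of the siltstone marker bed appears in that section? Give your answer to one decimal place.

3.7°

Let the plane be z = a·E + b·N + c.
Pick B−Pick A: −324a + 58b = −75;  Pick C−Pick A: −275a − 31b = −65.
Solving gives a = 0.23448, b = 0.01673.
Unit vector along 160° is (sin 160°, cos 160°) = (0.3420, -0.9397).
Slope in that direction = a·(0.3420) + b·(-0.9397) = 0.06447.
Apparent dip = arctan|0.06447| = 3.7° (true dip is 13.2°, so apparent ≤ true as expected).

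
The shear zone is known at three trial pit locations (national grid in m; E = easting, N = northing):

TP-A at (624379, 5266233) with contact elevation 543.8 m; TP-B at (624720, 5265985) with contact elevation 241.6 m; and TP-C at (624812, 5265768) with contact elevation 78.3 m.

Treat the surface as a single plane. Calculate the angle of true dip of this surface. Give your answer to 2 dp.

36.23°

Let the plane be z = a·E + b·N + c.
TP-B−TP-A: 341a − 248b = −302.2;  TP-C−TP-A: 433a − 465b = −465.5.
Solving gives a = −0.49001, b = 0.54479.
Gradient magnitude |∇z| = √(a² + b²) = √(0.24011 + 0.29680) = 0.73274.
True dip = arctan(0.73274) = 36.23°, dipping toward SE (azimuth ≈ 138°).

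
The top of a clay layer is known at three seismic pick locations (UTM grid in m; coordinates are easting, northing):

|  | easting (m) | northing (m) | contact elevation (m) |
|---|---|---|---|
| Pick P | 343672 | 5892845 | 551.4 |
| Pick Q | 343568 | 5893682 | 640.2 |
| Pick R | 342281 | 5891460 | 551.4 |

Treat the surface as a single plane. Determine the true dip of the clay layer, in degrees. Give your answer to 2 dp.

7.59°

Let the plane be z = a·easting + b·northing + c.
Pick Q−Pick P: −104a + 837b = 88.8;  Pick R−Pick P: −1391a − 1385b = 0.
Solving gives a = −0.09401, b = 0.09441.
Gradient magnitude |∇z| = √(a² + b²) = √(0.00884 + 0.00891) = 0.13323.
True dip = arctan(0.13323) = 7.59°, dipping toward SE (azimuth ≈ 135°).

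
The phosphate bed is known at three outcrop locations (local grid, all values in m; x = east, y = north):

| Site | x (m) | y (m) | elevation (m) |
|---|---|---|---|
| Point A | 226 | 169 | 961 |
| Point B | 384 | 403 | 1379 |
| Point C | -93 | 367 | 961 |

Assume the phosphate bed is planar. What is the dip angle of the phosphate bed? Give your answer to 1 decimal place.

Two edge vectors: Point A→Point B = (158, 234, 418), Point A→Point C = (-319, 198, 0).
Normal n = (Point A→Point B) × (Point A→Point C) = (-82764, -133342, 105930).
So ∂z/∂x = −n_x/n_z = 0.78131 and ∂z/∂y = −n_y/n_z = 1.25877.
Gradient magnitude |∇z| = √(a² + b²) = √(0.61044 + 1.58451) = 1.48154.
True dip = arctan(1.48154) = 56.0°, dipping toward SSW (azimuth ≈ 212°).

56.0°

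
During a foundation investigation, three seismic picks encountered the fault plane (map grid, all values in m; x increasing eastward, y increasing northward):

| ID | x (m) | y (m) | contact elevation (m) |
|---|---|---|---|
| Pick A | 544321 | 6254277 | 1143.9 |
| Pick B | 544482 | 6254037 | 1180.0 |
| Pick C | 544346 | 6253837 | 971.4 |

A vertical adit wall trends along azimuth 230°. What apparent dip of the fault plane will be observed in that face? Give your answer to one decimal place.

43.9°

Two edge vectors: Pick A→Pick B = (161, -240, 36.1), Pick A→Pick C = (25, -440, -172.5).
Normal n = (Pick A→Pick B) × (Pick A→Pick C) = (57284, 28675, -64840).
So ∂z/∂x = −n_x/n_z = 0.88347 and ∂z/∂y = −n_y/n_z = 0.44224.
Unit vector along 230° is (sin 230°, cos 230°) = (-0.7660, -0.6428).
Slope in that direction = a·(-0.7660) + b·(-0.6428) = −0.96104.
Apparent dip = arctan|0.96104| = 43.9° (true dip is 44.7°, so apparent ≤ true as expected).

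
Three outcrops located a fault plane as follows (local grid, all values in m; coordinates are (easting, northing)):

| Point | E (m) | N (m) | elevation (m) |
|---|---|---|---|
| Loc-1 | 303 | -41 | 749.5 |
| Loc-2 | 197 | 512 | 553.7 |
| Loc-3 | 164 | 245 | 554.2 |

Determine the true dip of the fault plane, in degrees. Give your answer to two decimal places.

48.39°

Two edge vectors: Loc-1→Loc-2 = (-106, 553, -195.8), Loc-1→Loc-3 = (-139, 286, -195.3).
Normal n = (Loc-1→Loc-2) × (Loc-1→Loc-3) = (-52002.1, 6514.4, 46551).
So ∂z/∂E = −n_x/n_z = 1.11710 and ∂z/∂N = −n_y/n_z = −0.13994.
Gradient magnitude |∇z| = √(a² + b²) = √(1.24791 + 0.01958) = 1.12583.
True dip = arctan(1.12583) = 48.39°, dipping toward W (azimuth ≈ 277°).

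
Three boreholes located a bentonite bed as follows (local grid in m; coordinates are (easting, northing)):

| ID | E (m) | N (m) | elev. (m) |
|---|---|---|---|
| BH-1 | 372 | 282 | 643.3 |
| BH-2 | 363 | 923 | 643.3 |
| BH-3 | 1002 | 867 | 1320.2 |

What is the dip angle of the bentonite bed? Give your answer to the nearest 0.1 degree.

46.7°

Two edge vectors: BH-1→BH-2 = (-9, 641, 0), BH-1→BH-3 = (630, 585, 676.9).
Normal n = (BH-1→BH-2) × (BH-1→BH-3) = (433892.9, 6092.1, -409095).
So ∂z/∂E = −n_x/n_z = 1.06062 and ∂z/∂N = −n_y/n_z = 0.01489.
Gradient magnitude |∇z| = √(a² + b²) = √(1.12491 + 0.00022) = 1.06072.
True dip = arctan(1.06072) = 46.7°, dipping toward W (azimuth ≈ 269°).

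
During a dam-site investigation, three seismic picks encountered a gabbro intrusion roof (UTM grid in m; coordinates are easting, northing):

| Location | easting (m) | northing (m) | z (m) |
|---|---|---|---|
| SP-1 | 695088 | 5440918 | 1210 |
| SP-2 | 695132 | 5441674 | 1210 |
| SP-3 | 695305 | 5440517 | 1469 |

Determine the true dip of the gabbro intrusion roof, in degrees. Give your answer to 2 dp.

Two edge vectors: SP-1→SP-2 = (44, 756, 0), SP-1→SP-3 = (217, -401, 259).
Normal n = (SP-1→SP-2) × (SP-1→SP-3) = (195804, -11396, -181696).
So ∂z/∂easting = −n_x/n_z = 1.07765 and ∂z/∂northing = −n_y/n_z = −0.06272.
Gradient magnitude |∇z| = √(a² + b²) = √(1.16132 + 0.00393) = 1.07947.
True dip = arctan(1.07947) = 47.19°, dipping toward W (azimuth ≈ 273°).

47.19°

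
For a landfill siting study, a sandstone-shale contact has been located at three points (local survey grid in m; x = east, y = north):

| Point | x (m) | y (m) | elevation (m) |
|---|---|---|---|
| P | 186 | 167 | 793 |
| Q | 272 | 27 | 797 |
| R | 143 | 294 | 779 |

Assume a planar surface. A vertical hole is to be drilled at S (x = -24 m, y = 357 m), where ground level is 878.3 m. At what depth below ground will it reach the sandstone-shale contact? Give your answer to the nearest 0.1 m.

63.1 m

Let the plane be z = a·x + b·y + c.
Q−P: 86a − 140b = 4;  R−P: −43a + 127b = −14.
Solving gives a = −0.29621, b = −0.21053.
Then c = 793 − a·186 − b·167 = 883.25.
At (-24, 357): z_contact = 7.11 − 75.16 + 883.25 = 815.20 m.
Depth below ground = 878.3 − 815.20 = 63.1 m.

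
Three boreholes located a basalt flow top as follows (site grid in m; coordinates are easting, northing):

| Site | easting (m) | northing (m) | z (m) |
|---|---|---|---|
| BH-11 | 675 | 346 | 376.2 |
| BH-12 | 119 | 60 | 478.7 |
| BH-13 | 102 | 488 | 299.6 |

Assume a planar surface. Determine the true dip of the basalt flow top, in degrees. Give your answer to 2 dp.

22.70°

Two edge vectors: BH-11→BH-12 = (-556, -286, 102.5), BH-11→BH-13 = (-573, 142, -76.6).
Normal n = (BH-11→BH-12) × (BH-11→BH-13) = (7352.6, -101322.1, -242830).
So ∂z/∂easting = −n_x/n_z = 0.03028 and ∂z/∂northing = −n_y/n_z = −0.41726.
Gradient magnitude |∇z| = √(a² + b²) = √(0.00092 + 0.17410) = 0.41835.
True dip = arctan(0.41835) = 22.70°, dipping toward N (azimuth ≈ 356°).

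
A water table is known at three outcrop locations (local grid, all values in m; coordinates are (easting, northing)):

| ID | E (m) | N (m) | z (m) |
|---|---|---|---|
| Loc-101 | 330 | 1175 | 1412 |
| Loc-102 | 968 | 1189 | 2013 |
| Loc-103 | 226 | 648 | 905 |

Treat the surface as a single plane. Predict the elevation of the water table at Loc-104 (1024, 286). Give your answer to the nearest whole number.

1361 m

Two edge vectors: Loc-101→Loc-102 = (638, 14, 601), Loc-101→Loc-103 = (-104, -527, -507).
Normal n = (Loc-101→Loc-102) × (Loc-101→Loc-103) = (309629, 260962, -334770).
So ∂z/∂E = −n_x/n_z = 0.92490 and ∂z/∂N = −n_y/n_z = 0.77953.
Intercept c from Loc-101: 1412 − 305.22 − 915.94 = 190.84.
At (1024, 286): z = 947.1 + 222.9 + 190.84 = 1360.9 m.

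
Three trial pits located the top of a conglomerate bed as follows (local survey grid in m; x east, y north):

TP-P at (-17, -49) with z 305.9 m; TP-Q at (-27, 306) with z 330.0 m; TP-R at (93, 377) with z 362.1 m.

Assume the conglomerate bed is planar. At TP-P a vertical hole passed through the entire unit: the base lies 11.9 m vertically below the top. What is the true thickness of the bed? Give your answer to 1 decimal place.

11.6 m

Two edge vectors: TP-P→TP-Q = (-10, 355, 24.1), TP-P→TP-R = (110, 426, 56.2).
Normal n = (TP-P→TP-Q) × (TP-P→TP-R) = (9684.4, 3213, -43310).
So ∂z/∂x = −n_x/n_z = 0.22361 and ∂z/∂y = −n_y/n_z = 0.07419.
|∇z| = √(a²+b²) = 0.23559, so dip δ = arctan(0.23559) = 13.26°.
True thickness = vertical thickness × cos δ = 11.9 × cos 13.26° = 11.6 m.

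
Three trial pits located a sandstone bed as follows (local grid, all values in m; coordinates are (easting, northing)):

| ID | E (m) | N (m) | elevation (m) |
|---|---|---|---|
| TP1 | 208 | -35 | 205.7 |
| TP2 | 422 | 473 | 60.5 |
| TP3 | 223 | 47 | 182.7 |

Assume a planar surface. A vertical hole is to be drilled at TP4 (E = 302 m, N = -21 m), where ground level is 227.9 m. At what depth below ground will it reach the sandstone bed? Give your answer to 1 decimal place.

Let the plane be z = a·E + b·N + c.
TP2−TP1: 214a + 508b = −145.2;  TP3−TP1: 15a + 82b = −23.
Solving gives a = −0.02240, b = −0.27639.
Then c = 205.7 − a·208 − b·-35 = 200.69.
At (302, -21): z_contact = −6.77 + 5.80 + 200.69 = 199.72 m.
Depth below ground = 227.9 − 199.72 = 28.2 m.

28.2 m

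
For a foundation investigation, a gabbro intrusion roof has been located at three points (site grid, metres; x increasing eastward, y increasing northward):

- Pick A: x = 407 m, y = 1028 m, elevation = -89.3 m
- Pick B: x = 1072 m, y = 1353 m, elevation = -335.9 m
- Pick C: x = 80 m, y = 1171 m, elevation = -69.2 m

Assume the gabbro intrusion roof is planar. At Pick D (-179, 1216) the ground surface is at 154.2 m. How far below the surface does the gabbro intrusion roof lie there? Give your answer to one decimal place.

184.7 m

Let the plane be z = a·x + b·y + c.
Pick B−Pick A: 665a + 325b = −246.6;  Pick C−Pick A: −327a + 143b = 20.1.
Solving gives a = −0.207560, b = −0.334070.
Then c = -89.3 − a·407 − b·1028 = 338.60.
At (-179, 1216): z_contact = 37.15 − 406.23 + 338.60 = -30.48 m.
Depth below ground = 154.2 − (-30.48) = 184.7 m.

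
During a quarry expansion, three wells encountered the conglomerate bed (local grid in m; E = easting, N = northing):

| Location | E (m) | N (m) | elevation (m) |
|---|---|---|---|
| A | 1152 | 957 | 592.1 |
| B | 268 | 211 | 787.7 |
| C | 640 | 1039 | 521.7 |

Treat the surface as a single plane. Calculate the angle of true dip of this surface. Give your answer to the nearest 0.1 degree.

20.1°

Two edge vectors: A→B = (-884, -746, 195.6), A→C = (-512, 82, -70.4).
Normal n = (A→B) × (A→C) = (36479.2, -162380.8, -454440).
So ∂z/∂E = −n_x/n_z = 0.08027 and ∂z/∂N = −n_y/n_z = −0.35732.
Gradient magnitude |∇z| = √(a² + b²) = √(0.00644 + 0.12768) = 0.36623.
True dip = arctan(0.36623) = 20.1°, dipping toward NNW (azimuth ≈ 347°).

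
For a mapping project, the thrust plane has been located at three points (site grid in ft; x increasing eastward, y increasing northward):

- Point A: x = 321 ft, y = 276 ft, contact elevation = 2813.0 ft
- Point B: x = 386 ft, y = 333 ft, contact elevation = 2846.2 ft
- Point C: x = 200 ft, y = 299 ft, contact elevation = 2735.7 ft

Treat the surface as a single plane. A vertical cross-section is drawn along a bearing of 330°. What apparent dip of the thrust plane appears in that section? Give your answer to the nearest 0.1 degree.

Two edge vectors: Point A→Point B = (65, 57, 33.2), Point A→Point C = (-121, 23, -77.3).
Normal n = (Point A→Point B) × (Point A→Point C) = (-5169.7, 1007.3, 8392).
So ∂z/∂x = −n_x/n_z = 0.61603 and ∂z/∂y = −n_y/n_z = −0.12003.
Unit vector along 330° is (sin 330°, cos 330°) = (-0.5000, 0.8660).
Slope in that direction = a·(-0.5000) + b·(0.8660) = −0.41196.
Apparent dip = arctan|0.41196| = 22.4° (true dip is 32.1°, so apparent ≤ true as expected).

22.4°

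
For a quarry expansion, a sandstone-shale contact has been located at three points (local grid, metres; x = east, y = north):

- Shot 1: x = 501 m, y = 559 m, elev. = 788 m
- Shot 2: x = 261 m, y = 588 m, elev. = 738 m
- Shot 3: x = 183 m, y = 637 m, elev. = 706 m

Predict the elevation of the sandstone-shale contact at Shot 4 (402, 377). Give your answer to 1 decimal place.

Two edge vectors: Shot 1→Shot 2 = (-240, 29, -50), Shot 1→Shot 3 = (-318, 78, -82).
Normal n = (Shot 1→Shot 2) × (Shot 1→Shot 3) = (1522, -3780, -9498).
So ∂z/∂x = −n_x/n_z = 0.16024 and ∂z/∂y = −n_y/n_z = −0.39798.
Intercept c from Shot 1: 788 − 80.28 + 222.47 = 930.19.
At (402, 377): z = 64.4 − 150.0 + 930.19 = 844.6 m.

844.6 m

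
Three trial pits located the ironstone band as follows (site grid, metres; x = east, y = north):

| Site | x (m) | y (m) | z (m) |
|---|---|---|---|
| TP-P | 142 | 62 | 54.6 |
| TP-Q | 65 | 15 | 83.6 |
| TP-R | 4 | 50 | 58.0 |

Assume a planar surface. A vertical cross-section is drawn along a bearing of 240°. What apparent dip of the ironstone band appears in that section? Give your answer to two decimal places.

17.06°

Let the plane be z = a·x + b·y + c.
TP-Q−TP-P: −77a − 47b = 29;  TP-R−TP-P: −138a − 12b = 3.4.
Solving gives a = 0.03384, b = −0.67246.
Unit vector along 240° is (sin 240°, cos 240°) = (-0.8660, -0.5000).
Slope in that direction = a·(-0.8660) + b·(-0.5000) = 0.30692.
Apparent dip = arctan|0.30692| = 17.06° (true dip is 34.0°, so apparent ≤ true as expected).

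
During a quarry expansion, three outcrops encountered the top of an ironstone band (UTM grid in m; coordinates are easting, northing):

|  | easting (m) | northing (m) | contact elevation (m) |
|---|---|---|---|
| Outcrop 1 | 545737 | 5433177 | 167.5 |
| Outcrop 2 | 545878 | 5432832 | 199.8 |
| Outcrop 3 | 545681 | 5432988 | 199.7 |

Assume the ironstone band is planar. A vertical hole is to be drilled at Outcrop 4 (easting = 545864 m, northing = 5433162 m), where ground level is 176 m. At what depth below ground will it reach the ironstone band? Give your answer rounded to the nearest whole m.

Let the plane be z = a·easting + b·northing + c.
Outcrop 2−Outcrop 1: 141a − 345b = 32.3;  Outcrop 3−Outcrop 1: −56a − 189b = 32.2.
Solving gives a = −0.10886249, b = −0.13811482.
Then c = 167.5 − a·545737 − b·5433177 = 809980.04.
At (545864, 5433162): z_contact = −59424.1 − 750400.2 + 809980.04 = 155.7 m.
Depth below ground = 176 − 155.7 = 20 m.

20 m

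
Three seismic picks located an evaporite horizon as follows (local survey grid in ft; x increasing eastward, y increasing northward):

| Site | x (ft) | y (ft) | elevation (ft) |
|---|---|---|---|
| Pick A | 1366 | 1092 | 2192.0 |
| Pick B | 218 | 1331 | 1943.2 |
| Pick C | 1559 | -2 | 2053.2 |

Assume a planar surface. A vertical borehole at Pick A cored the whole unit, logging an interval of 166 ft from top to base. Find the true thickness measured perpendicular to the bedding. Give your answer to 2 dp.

158.77 ft

Let the plane be z = a·x + b·y + c.
Pick B−Pick A: −1148a + 239b = −248.8;  Pick C−Pick A: 193a − 1094b = −138.8.
Solving gives a = 0.25241, b = 0.17140.
|∇z| = √(a²+b²) = 0.30511, so dip δ = arctan(0.30511) = 16.97°.
True thickness = vertical thickness × cos δ = 166 × cos 16.97° = 158.77 ft.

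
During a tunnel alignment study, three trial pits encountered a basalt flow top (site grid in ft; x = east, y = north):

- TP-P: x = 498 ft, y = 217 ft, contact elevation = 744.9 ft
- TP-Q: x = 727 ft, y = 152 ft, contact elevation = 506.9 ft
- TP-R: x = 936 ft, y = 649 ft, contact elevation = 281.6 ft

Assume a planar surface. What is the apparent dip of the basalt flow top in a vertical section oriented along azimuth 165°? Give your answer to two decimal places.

Let the plane be z = a·x + b·y + c.
TP-Q−TP-P: 229a − 65b = −238;  TP-R−TP-P: 438a + 432b = −463.3.
Solving gives a = −1.04343, b = −0.01453.
Unit vector along 165° is (sin 165°, cos 165°) = (0.2588, -0.9659).
Slope in that direction = a·(0.2588) + b·(-0.9659) = −0.25602.
Apparent dip = arctan|0.25602| = 14.36° (true dip is 46.2°, so apparent ≤ true as expected).

14.36°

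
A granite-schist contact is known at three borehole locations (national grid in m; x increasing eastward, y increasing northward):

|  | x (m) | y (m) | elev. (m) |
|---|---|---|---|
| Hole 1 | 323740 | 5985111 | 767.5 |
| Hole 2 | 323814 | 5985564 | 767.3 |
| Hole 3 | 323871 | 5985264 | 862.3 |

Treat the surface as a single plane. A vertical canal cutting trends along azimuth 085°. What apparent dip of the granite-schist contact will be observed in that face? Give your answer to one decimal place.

41.3°

Two edge vectors: Hole 1→Hole 2 = (74, 453, -0.2), Hole 1→Hole 3 = (131, 153, 94.8).
Normal n = (Hole 1→Hole 2) × (Hole 1→Hole 3) = (42975, -7041.4, -48021).
So ∂z/∂x = −n_x/n_z = 0.89492 and ∂z/∂y = −n_y/n_z = −0.14663.
Unit vector along 085° is (sin 85°, cos 85°) = (0.9962, 0.0872).
Slope in that direction = a·(0.9962) + b·(0.0872) = 0.87874.
Apparent dip = arctan|0.87874| = 41.3° (true dip is 42.2°, so apparent ≤ true as expected).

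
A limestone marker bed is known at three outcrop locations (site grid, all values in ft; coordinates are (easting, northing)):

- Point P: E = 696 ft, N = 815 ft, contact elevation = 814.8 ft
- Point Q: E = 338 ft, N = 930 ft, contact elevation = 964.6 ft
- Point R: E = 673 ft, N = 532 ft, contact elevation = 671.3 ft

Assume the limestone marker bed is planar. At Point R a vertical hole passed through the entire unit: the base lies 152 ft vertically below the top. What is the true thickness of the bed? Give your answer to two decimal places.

131.30 ft

Let the plane be z = a·E + b·N + c.
Point Q−Point P: −358a + 115b = 149.8;  Point R−Point P: −23a − 283b = −143.5.
Solving gives a = −0.24905, b = 0.52731.
|∇z| = √(a²+b²) = 0.58316, so dip δ = arctan(0.58316) = 30.25°.
True thickness = vertical thickness × cos δ = 152 × cos 30.25° = 131.30 ft.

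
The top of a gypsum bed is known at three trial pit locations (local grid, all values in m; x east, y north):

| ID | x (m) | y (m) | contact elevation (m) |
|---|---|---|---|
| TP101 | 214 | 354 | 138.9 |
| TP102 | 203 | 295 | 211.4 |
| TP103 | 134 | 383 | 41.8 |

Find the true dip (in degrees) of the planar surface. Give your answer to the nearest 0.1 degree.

57.0°

Two edge vectors: TP101→TP102 = (-11, -59, 72.5), TP101→TP103 = (-80, 29, -97.1).
Normal n = (TP101→TP102) × (TP101→TP103) = (3626.4, -6868.1, -5039).
So ∂z/∂x = −n_x/n_z = 0.71967 and ∂z/∂y = −n_y/n_z = −1.36299.
Gradient magnitude |∇z| = √(a² + b²) = √(0.51792 + 1.85774) = 1.54132.
True dip = arctan(1.54132) = 57.0°, dipping toward NNW (azimuth ≈ 332°).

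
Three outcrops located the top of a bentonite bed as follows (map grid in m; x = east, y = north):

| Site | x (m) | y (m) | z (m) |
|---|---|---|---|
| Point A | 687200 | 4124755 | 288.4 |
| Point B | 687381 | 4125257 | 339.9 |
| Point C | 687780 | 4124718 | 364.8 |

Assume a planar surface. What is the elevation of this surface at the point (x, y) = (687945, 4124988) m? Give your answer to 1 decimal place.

Let the plane be z = a·x + b·y + c.
Point B−Point A: 181a + 502b = 51.5;  Point C−Point A: 580a − 37b = 76.4.
Solving gives a = 0.135159825, b = 0.053856716.
Then c = 288.4 − a·687200 − b·4124755 = −314739.19.
At (687945, 4124988): z = 92982.5 + 222158.3 − 314739.19 = 401.6 m.

401.6 m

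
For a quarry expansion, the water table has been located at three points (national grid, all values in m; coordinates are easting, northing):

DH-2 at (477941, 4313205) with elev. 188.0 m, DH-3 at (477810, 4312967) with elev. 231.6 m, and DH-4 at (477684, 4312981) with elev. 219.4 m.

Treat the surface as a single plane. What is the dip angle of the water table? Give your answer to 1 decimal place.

Let the plane be z = a·easting + b·northing + c.
DH-3−DH-2: −131a − 238b = 43.6;  DH-4−DH-2: −257a − 224b = 31.4.
Solving gives a = 0.07206, b = −0.22286.
Gradient magnitude |∇z| = √(a² + b²) = √(0.00519 + 0.04967) = 0.23422.
True dip = arctan(0.23422) = 13.2°, dipping toward NNW (azimuth ≈ 342°).

13.2°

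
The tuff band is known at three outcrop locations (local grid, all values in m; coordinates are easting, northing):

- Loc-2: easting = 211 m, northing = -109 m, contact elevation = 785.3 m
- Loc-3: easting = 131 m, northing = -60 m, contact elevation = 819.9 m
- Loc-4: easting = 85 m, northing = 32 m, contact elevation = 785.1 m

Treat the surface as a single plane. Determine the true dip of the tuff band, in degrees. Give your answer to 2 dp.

Let the plane be z = a·easting + b·northing + c.
Loc-3−Loc-2: −80a + 49b = 34.6;  Loc-4−Loc-2: −126a + 141b = −0.2.
Solving gives a = −0.95738, b = −0.85695.
Gradient magnitude |∇z| = √(a² + b²) = √(0.91658 + 0.73437) = 1.28489.
True dip = arctan(1.28489) = 52.11°, dipping toward NE (azimuth ≈ 048°).

52.11°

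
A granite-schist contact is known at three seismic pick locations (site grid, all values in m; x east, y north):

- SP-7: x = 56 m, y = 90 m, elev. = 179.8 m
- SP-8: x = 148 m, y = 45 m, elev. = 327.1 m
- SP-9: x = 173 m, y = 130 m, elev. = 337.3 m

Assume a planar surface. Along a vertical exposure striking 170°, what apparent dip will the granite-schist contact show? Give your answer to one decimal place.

Two edge vectors: SP-7→SP-8 = (92, -45, 147.3), SP-7→SP-9 = (117, 40, 157.5).
Normal n = (SP-7→SP-8) × (SP-7→SP-9) = (-12979.5, 2744.1, 8945).
So ∂z/∂x = −n_x/n_z = 1.45103 and ∂z/∂y = −n_y/n_z = −0.30677.
Unit vector along 170° is (sin 170°, cos 170°) = (0.1736, -0.9848).
Slope in that direction = a·(0.1736) + b·(-0.9848) = 0.55408.
Apparent dip = arctan|0.55408| = 29.0° (true dip is 56.0°, so apparent ≤ true as expected).

29.0°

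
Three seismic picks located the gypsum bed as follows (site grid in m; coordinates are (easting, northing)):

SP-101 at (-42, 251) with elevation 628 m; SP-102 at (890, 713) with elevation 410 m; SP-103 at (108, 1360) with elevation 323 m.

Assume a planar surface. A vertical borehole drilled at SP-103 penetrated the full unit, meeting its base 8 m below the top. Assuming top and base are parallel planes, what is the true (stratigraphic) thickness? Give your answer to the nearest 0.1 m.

7.7 m

Let the plane be z = a·E + b·N + c.
SP-102−SP-101: 932a + 462b = −218;  SP-103−SP-101: 150a + 1109b = −305.
Solving gives a = −0.10459, b = −0.26088.
|∇z| = √(a²+b²) = 0.28106, so dip δ = arctan(0.28106) = 15.70°.
True thickness = vertical thickness × cos δ = 8 × cos 15.70° = 7.7 m.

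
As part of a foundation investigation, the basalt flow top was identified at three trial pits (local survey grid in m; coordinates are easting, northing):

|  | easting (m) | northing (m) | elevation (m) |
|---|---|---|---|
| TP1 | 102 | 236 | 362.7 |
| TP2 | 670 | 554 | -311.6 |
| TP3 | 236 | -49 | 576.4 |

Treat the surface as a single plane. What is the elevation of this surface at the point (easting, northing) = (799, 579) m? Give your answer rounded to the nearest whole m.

Let the plane be z = a·easting + b·northing + c.
TP2−TP1: 568a + 318b = −674.3;  TP3−TP1: 134a − 285b = 213.7.
Solving gives a = −0.60745, b = −1.03543.
Then c = 362.7 − a·102 − b·236 = 669.02.
At (799, 579): z = −485.4 − 599.5 + 669.02 = -415.8 m.

-416 m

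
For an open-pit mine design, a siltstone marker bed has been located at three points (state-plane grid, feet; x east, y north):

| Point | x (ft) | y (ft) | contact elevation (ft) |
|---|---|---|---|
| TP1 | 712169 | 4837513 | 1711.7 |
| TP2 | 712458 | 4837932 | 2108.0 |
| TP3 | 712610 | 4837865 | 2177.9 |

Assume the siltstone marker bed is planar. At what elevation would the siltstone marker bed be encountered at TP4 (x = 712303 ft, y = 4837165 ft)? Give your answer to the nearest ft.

Let the plane be z = a·x + b·y + c.
TP2−TP1: 289a + 419b = 396.3;  TP3−TP1: 441a + 352b = 466.2.
Solving gives a = 0.67236036, b = 0.48207126.
Then c = 1711.7 − a·712169 − b·4837513 = −2809148.48.
At (712303, 4837165): z = 478924.3 + 2331858.2 − 2809148.48 = 1634.0 ft.

1634 ft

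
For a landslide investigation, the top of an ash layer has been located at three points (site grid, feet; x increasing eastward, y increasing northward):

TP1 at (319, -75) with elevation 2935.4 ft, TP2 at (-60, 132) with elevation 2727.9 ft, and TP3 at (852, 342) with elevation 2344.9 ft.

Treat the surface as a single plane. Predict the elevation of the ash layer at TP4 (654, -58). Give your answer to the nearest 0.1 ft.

Two edge vectors: TP1→TP2 = (-379, 207, -207.5), TP1→TP3 = (533, 417, -590.5).
Normal n = (TP1→TP2) × (TP1→TP3) = (-35706, -334397, -268374).
So ∂z/∂x = −n_x/n_z = −0.13305 and ∂z/∂y = −n_y/n_z = −1.24601.
Intercept c from TP1: 2935.4 + 42.44 − 93.45 = 2884.39.
At (654, -58): z = −87.0 + 72.3 + 2884.39 = 2869.6 ft.

2869.6 ft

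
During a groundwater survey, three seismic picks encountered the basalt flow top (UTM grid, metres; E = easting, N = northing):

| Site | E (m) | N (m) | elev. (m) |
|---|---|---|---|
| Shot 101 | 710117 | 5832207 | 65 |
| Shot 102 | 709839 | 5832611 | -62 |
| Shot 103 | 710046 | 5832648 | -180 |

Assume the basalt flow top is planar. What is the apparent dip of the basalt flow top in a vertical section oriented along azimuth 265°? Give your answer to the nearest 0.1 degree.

27.1°

Let the plane be z = a·E + b·N + c.
Shot 102−Shot 101: −278a + 404b = −127;  Shot 103−Shot 101: −71a + 441b = −245.
Solving gives a = −0.45758, b = −0.62922.
Unit vector along 265° is (sin 265°, cos 265°) = (-0.9962, -0.0872).
Slope in that direction = a·(-0.9962) + b·(-0.0872) = 0.51068.
Apparent dip = arctan|0.51068| = 27.1° (true dip is 37.9°, so apparent ≤ true as expected).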